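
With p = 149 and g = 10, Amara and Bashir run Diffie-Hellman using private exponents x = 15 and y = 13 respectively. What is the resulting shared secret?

Bashir sends B = g^y mod p = 10^13 mod 149.
10^1 ≡ 10 (mod 149)
10^2 = (10^1)^2 ≡ 10^2 = 100 ≡ 100 (mod 149)
10^4 = (10^2)^2 ≡ 100^2 = 10000 ≡ 17 (mod 149)
10^8 = (10^4)^2 ≡ 17^2 = 289 ≡ 140 (mod 149)
10^13 = 10^8 · 10^4 · 10^1 ≡ 140 · 17 · 10 ≡ 109 (mod 149).
So B = 109. Amara then computes K = B^x mod p = 109^15 mod 149.
109^1 ≡ 109 (mod 149)
109^2 = (109^1)^2 ≡ 109^2 = 11881 ≡ 110 (mod 149)
109^4 = (109^2)^2 ≡ 110^2 = 12100 ≡ 31 (mod 149)
109^8 = (109^4)^2 ≡ 31^2 = 961 ≡ 67 (mod 149)
109^15 = 109^8 · 109^4 · 109^2 · 109^1 ≡ 67 · 31 · 110 · 109 ≡ 115 (mod 149).

115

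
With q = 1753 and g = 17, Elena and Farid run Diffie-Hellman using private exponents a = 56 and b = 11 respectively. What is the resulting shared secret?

1089

Farid sends B = g^b mod q = 17^11 mod 1753.
17^1 ≡ 17 (mod 1753)
17^2 = (17^1)^2 ≡ 17^2 = 289 ≡ 289 (mod 1753)
17^4 = (17^2)^2 ≡ 289^2 = 83521 ≡ 1130 (mod 1753)
17^8 = (17^4)^2 ≡ 1130^2 = 1276900 ≡ 716 (mod 1753)
17^11 = 17^8 · 17^2 · 17^1 ≡ 716 · 289 · 17 ≡ 1190 (mod 1753).
So B = 1190. Elena then computes K = B^a mod q = 1190^56 mod 1753.
1190^1 ≡ 1190 (mod 1753)
1190^2 = (1190^1)^2 ≡ 1190^2 = 1416100 ≡ 1429 (mod 1753)
1190^4 = (1190^2)^2 ≡ 1429^2 = 2042041 ≡ 1549 (mod 1753)
1190^8 = (1190^4)^2 ≡ 1549^2 = 2399401 ≡ 1297 (mod 1753)
1190^16 = (1190^8)^2 ≡ 1297^2 = 1682209 ≡ 1082 (mod 1753)
1190^32 = (1190^16)^2 ≡ 1082^2 = 1170724 ≡ 1473 (mod 1753)
1190^56 = 1190^32 · 1190^16 · 1190^8 ≡ 1473 · 1082 · 1297 ≡ 1089 (mod 1753).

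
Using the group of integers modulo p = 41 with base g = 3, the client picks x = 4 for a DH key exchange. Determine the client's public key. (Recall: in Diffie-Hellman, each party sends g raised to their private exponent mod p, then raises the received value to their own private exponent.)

Public value = 3^4 (mod 41).
3^1 ≡ 3 (mod 41)
3^2 = (3^1)^2 ≡ 3^2 = 9 ≡ 9 (mod 41)
3^4 = (3^2)^2 ≡ 9^2 = 81 ≡ 40 (mod 41)

40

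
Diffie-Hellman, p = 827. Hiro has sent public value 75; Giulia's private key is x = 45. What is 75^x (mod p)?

788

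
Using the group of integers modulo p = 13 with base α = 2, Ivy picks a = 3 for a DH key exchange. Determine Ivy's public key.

8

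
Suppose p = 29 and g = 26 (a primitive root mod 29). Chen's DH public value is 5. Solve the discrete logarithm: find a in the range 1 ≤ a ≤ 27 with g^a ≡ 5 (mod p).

10

Try successive powers of 26 modulo 29:
26^1 ≡ 26
26^2 ≡ 9
26^3 ≡ 2
26^4 ≡ 23
26^5 ≡ 18
26^6 ≡ 4
26^7 ≡ 17
26^8 ≡ 7
26^9 ≡ 8
26^10 ≡ 5
Found: a = 10.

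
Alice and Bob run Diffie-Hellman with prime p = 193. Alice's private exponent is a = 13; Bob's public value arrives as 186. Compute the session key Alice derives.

7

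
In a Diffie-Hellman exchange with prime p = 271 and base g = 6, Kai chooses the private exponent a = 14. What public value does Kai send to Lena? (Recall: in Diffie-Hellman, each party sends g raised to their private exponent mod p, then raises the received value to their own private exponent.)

Public value = 6^14 (mod 271).
6^1 ≡ 6 (mod 271)
6^2 = (6^1)^2 ≡ 6^2 = 36 ≡ 36 (mod 271)
6^4 = (6^2)^2 ≡ 36^2 = 1296 ≡ 212 (mod 271)
6^8 = (6^4)^2 ≡ 212^2 = 44944 ≡ 229 (mod 271)
6^14 = 6^8 · 6^4 · 6^2 ≡ 229 · 212 · 36 ≡ 49 (mod 271).

49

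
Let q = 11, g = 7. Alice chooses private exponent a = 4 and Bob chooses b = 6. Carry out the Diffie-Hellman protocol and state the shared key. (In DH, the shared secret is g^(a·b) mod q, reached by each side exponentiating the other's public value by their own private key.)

3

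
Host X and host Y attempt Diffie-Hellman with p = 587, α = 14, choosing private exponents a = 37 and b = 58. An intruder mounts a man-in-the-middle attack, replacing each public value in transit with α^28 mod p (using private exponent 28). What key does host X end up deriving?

Host X receives an intruder's public value M = 14^28 mod 587 instead of the honest one.
14^1 ≡ 14 (mod 587)
14^2 = (14^1)^2 ≡ 14^2 = 196 ≡ 196 (mod 587)
14^4 = (14^2)^2 ≡ 196^2 = 38416 ≡ 261 (mod 587)
14^8 = (14^4)^2 ≡ 261^2 = 68121 ≡ 29 (mod 587)
14^16 = (14^8)^2 ≡ 29^2 = 841 ≡ 254 (mod 587)
14^28 = 14^16 · 14^8 · 14^4 ≡ 254 · 29 · 261 ≡ 101 (mod 587).
So M = 101. Host X computes K = M^37 mod 587.
101^1 ≡ 101 (mod 587)
101^2 = (101^1)^2 ≡ 101^2 = 10201 ≡ 222 (mod 587)
101^4 = (101^2)^2 ≡ 222^2 = 49284 ≡ 563 (mod 587)
101^8 = (101^4)^2 ≡ 563^2 = 316969 ≡ 576 (mod 587)
101^16 = (101^8)^2 ≡ 576^2 = 331776 ≡ 121 (mod 587)
101^32 = (101^16)^2 ≡ 121^2 = 14641 ≡ 553 (mod 587)
101^37 = 101^32 · 101^4 · 101^1 ≡ 553 · 563 · 101 ≡ 236 (mod 587).

236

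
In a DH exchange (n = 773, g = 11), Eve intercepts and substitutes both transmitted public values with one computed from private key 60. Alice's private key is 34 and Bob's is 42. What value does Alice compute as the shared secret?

Alice receives Eve's public value M = 11^60 mod 773 instead of the honest one.
11^1 ≡ 11 (mod 773)
11^2 = (11^1)^2 ≡ 11^2 = 121 ≡ 121 (mod 773)
11^4 = (11^2)^2 ≡ 121^2 = 14641 ≡ 727 (mod 773)
11^8 = (11^4)^2 ≡ 727^2 = 528529 ≡ 570 (mod 773)
11^16 = (11^8)^2 ≡ 570^2 = 324900 ≡ 240 (mod 773)
11^32 = (11^16)^2 ≡ 240^2 = 57600 ≡ 398 (mod 773)
11^60 = 11^32 · 11^16 · 11^8 · 11^4 ≡ 398 · 240 · 570 · 727 ≡ 287 (mod 773).
So M = 287. Alice computes K = M^34 mod 773.
287^1 ≡ 287 (mod 773)
287^2 = (287^1)^2 ≡ 287^2 = 82369 ≡ 431 (mod 773)
287^4 = (287^2)^2 ≡ 431^2 = 185761 ≡ 241 (mod 773)
287^8 = (287^4)^2 ≡ 241^2 = 58081 ≡ 106 (mod 773)
287^16 = (287^8)^2 ≡ 106^2 = 11236 ≡ 414 (mod 773)
287^32 = (287^16)^2 ≡ 414^2 = 171396 ≡ 563 (mod 773)
287^34 = 287^32 · 287^2 ≡ 563 · 431 ≡ 704 (mod 773).

704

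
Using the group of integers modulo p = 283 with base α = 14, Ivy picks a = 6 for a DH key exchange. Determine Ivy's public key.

38

Public value = 14^6 mod 283.
14^1 ≡ 14 (mod 283)
14^2 = (14^1)^2 ≡ 14^2 = 196 ≡ 196 (mod 283)
14^4 = (14^2)^2 ≡ 196^2 = 38416 ≡ 211 (mod 283)
14^6 = 14^4 · 14^2 ≡ 211 · 196 ≡ 38 (mod 283).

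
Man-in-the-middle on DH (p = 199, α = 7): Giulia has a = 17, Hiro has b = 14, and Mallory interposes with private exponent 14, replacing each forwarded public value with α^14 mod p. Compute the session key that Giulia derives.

89

Giulia receives Mallory's public value M = 7^14 mod 199 instead of the honest one.
7^1 ≡ 7 (mod 199)
7^2 = (7^1)^2 ≡ 7^2 = 49 ≡ 49 (mod 199)
7^4 = (7^2)^2 ≡ 49^2 = 2401 ≡ 13 (mod 199)
7^8 = (7^4)^2 ≡ 13^2 = 169 ≡ 169 (mod 199)
7^14 = 7^8 · 7^4 · 7^2 ≡ 169 · 13 · 49 ≡ 193 (mod 199).
So M = 193. Giulia computes K = M^17 mod 199.
193^1 ≡ 193 (mod 199)
193^2 = (193^1)^2 ≡ 193^2 = 37249 ≡ 36 (mod 199)
193^4 = (193^2)^2 ≡ 36^2 = 1296 ≡ 102 (mod 199)
193^8 = (193^4)^2 ≡ 102^2 = 10404 ≡ 56 (mod 199)
193^16 = (193^8)^2 ≡ 56^2 = 3136 ≡ 151 (mod 199)
193^17 = 193^16 · 193^1 ≡ 151 · 193 ≡ 89 (mod 199).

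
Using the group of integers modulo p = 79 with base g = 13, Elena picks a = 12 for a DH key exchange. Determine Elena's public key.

65

Public value = 13^12 mod 79.
13^1 ≡ 13 (mod 79)
13^2 = (13^1)^2 ≡ 13^2 = 169 ≡ 11 (mod 79)
13^4 = (13^2)^2 ≡ 11^2 = 121 ≡ 42 (mod 79)
13^8 = (13^4)^2 ≡ 42^2 = 1764 ≡ 26 (mod 79)
13^12 = 13^8 · 13^4 ≡ 26 · 42 ≡ 65 (mod 79).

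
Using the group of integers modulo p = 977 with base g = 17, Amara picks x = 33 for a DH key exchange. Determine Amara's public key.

198

Public value = 17^33 (mod 977).
17^1 ≡ 17 (mod 977)
17^2 = (17^1)^2 ≡ 17^2 = 289 ≡ 289 (mod 977)
17^4 = (17^2)^2 ≡ 289^2 = 83521 ≡ 476 (mod 977)
17^8 = (17^4)^2 ≡ 476^2 = 226576 ≡ 889 (mod 977)
17^16 = (17^8)^2 ≡ 889^2 = 790321 ≡ 905 (mod 977)
17^32 = (17^16)^2 ≡ 905^2 = 819025 ≡ 299 (mod 977)
17^33 = 17^32 · 17^1 ≡ 299 · 17 ≡ 198 (mod 977).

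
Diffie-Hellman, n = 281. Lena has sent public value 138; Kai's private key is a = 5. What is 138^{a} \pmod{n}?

Shared key K = 138^5 mod 281.
138^1 ≡ 138 (mod 281)
138^2 = (138^1)^2 ≡ 138^2 = 19044 ≡ 217 (mod 281)
138^4 = (138^2)^2 ≡ 217^2 = 47089 ≡ 162 (mod 281)
138^5 = 138^4 · 138^1 ≡ 162 · 138 ≡ 157 (mod 281).

157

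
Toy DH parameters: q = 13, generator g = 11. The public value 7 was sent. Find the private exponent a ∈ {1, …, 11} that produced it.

Try successive powers of 11 modulo 13:
11^1 ≡ 11
11^2 ≡ 4
11^3 ≡ 5
11^4 ≡ 3
11^5 ≡ 7
Found: a = 5.

5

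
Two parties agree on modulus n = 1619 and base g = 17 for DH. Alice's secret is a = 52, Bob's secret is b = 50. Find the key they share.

335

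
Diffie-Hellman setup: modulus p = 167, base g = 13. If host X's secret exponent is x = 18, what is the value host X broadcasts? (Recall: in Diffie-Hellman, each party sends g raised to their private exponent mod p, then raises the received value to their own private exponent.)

Public value = 13^18 mod 167.
13^1 ≡ 13 (mod 167)
13^2 = (13^1)^2 ≡ 13^2 = 169 ≡ 2 (mod 167)
13^4 = (13^2)^2 ≡ 2^2 = 4 ≡ 4 (mod 167)
13^8 = (13^4)^2 ≡ 4^2 = 16 ≡ 16 (mod 167)
13^16 = (13^8)^2 ≡ 16^2 = 256 ≡ 89 (mod 167)
13^18 = 13^16 · 13^2 ≡ 89 · 2 ≡ 11 (mod 167).

11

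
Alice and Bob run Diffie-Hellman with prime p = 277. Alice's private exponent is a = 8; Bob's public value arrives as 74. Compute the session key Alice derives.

157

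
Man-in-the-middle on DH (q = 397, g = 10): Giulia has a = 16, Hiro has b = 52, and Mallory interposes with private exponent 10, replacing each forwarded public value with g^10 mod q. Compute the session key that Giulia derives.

Giulia receives Mallory's public value M = 10^10 mod 397 instead of the honest one.
10^1 ≡ 10 (mod 397)
10^2 = (10^1)^2 ≡ 10^2 = 100 ≡ 100 (mod 397)
10^4 = (10^2)^2 ≡ 100^2 = 10000 ≡ 75 (mod 397)
10^8 = (10^4)^2 ≡ 75^2 = 5625 ≡ 67 (mod 397)
10^10 = 10^8 · 10^2 ≡ 67 · 100 ≡ 348 (mod 397).
So M = 348. Giulia computes K = M^16 mod 397.
348^1 ≡ 348 (mod 397)
348^2 = (348^1)^2 ≡ 348^2 = 121104 ≡ 19 (mod 397)
348^4 = (348^2)^2 ≡ 19^2 = 361 ≡ 361 (mod 397)
348^8 = (348^4)^2 ≡ 361^2 = 130321 ≡ 105 (mod 397)
348^16 = (348^8)^2 ≡ 105^2 = 11025 ≡ 306 (mod 397)

306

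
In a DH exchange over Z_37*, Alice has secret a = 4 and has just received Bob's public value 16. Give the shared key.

Shared key K = 16^4 mod 37.
16^1 ≡ 16 (mod 37)
16^2 = (16^1)^2 ≡ 16^2 = 256 ≡ 34 (mod 37)
16^4 = (16^2)^2 ≡ 34^2 = 1156 ≡ 9 (mod 37)

9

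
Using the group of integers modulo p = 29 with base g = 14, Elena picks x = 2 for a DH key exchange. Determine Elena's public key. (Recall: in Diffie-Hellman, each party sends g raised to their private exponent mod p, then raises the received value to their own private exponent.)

Public value = 14^2 (mod 29).
14^1 ≡ 14 (mod 29)
14^2 = (14^1)^2 ≡ 14^2 = 196 ≡ 22 (mod 29)

22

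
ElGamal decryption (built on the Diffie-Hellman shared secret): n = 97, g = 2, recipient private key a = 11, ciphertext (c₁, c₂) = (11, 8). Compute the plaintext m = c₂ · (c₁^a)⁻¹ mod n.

93

Shared mask s = c₁^a mod n = 11^11 mod 97.
11^1 ≡ 11 (mod 97)
11^2 = (11^1)^2 ≡ 11^2 = 121 ≡ 24 (mod 97)
11^4 = (11^2)^2 ≡ 24^2 = 576 ≡ 91 (mod 97)
11^8 = (11^4)^2 ≡ 91^2 = 8281 ≡ 36 (mod 97)
11^11 = 11^8 · 11^2 · 11^1 ≡ 36 · 24 · 11 ≡ 95 (mod 97).
So s = 95; s⁻¹ ≡ 48 (mod 97).
m = c₂ · s⁻¹ mod 97 = 8 · 48 mod 97 = 93.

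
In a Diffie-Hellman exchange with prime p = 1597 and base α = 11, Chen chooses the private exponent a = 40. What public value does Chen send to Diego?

Public value = 11^40 mod 1597.
11^1 ≡ 11 (mod 1597)
11^2 = (11^1)^2 ≡ 11^2 = 121 ≡ 121 (mod 1597)
11^4 = (11^2)^2 ≡ 121^2 = 14641 ≡ 268 (mod 1597)
11^8 = (11^4)^2 ≡ 268^2 = 71824 ≡ 1556 (mod 1597)
11^16 = (11^8)^2 ≡ 1556^2 = 2421136 ≡ 84 (mod 1597)
11^32 = (11^16)^2 ≡ 84^2 = 7056 ≡ 668 (mod 1597)
11^40 = 11^32 · 11^8 ≡ 668 · 1556 ≡ 1358 (mod 1597).

1358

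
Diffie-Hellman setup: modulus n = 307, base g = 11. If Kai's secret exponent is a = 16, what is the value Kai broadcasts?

148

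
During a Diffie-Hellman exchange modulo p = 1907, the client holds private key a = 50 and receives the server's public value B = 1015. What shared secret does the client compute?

1448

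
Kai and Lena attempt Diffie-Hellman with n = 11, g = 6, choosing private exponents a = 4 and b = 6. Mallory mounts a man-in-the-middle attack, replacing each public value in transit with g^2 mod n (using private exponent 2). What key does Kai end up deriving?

4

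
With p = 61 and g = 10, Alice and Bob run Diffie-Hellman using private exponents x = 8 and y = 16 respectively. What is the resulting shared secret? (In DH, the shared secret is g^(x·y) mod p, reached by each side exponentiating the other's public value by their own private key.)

Bob sends B = g^y mod p = 10^16 mod 61.
10^1 ≡ 10 (mod 61)
10^2 = (10^1)^2 ≡ 10^2 = 100 ≡ 39 (mod 61)
10^4 = (10^2)^2 ≡ 39^2 = 1521 ≡ 57 (mod 61)
10^8 = (10^4)^2 ≡ 57^2 = 3249 ≡ 16 (mod 61)
10^16 = (10^8)^2 ≡ 16^2 = 256 ≡ 12 (mod 61)
So B = 12. Alice then computes K = B^x mod p = 12^8 mod 61.
12^1 ≡ 12 (mod 61)
12^2 = (12^1)^2 ≡ 12^2 = 144 ≡ 22 (mod 61)
12^4 = (12^2)^2 ≡ 22^2 = 484 ≡ 57 (mod 61)
12^8 = (12^4)^2 ≡ 57^2 = 3249 ≡ 16 (mod 61)

16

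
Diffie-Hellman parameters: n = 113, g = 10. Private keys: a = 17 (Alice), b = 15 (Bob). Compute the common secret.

84

Bob sends B = g^b mod n = 10^15 mod 113.
10^1 ≡ 10 (mod 113)
10^2 = (10^1)^2 ≡ 10^2 = 100 ≡ 100 (mod 113)
10^4 = (10^2)^2 ≡ 100^2 = 10000 ≡ 56 (mod 113)
10^8 = (10^4)^2 ≡ 56^2 = 3136 ≡ 85 (mod 113)
10^15 = 10^8 · 10^4 · 10^2 · 10^1 ≡ 85 · 56 · 100 · 10 ≡ 101 (mod 113).
So B = 101. Alice then computes K = B^a mod n = 101^17 mod 113.
101^1 ≡ 101 (mod 113)
101^2 = (101^1)^2 ≡ 101^2 = 10201 ≡ 31 (mod 113)
101^4 = (101^2)^2 ≡ 31^2 = 961 ≡ 57 (mod 113)
101^8 = (101^4)^2 ≡ 57^2 = 3249 ≡ 85 (mod 113)
101^16 = (101^8)^2 ≡ 85^2 = 7225 ≡ 106 (mod 113)
101^17 = 101^16 · 101^1 ≡ 106 · 101 ≡ 84 (mod 113).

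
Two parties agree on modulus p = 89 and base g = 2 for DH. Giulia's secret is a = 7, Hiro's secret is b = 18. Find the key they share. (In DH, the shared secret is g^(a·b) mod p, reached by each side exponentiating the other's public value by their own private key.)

32

Giulia sends A = g^a mod p = 2^7 mod 89.
2^1 ≡ 2 (mod 89)
2^2 = (2^1)^2 ≡ 2^2 = 4 ≡ 4 (mod 89)
2^4 = (2^2)^2 ≡ 4^2 = 16 ≡ 16 (mod 89)
2^7 = 2^4 · 2^2 · 2^1 ≡ 16 · 4 · 2 ≡ 39 (mod 89).
So A = 39. Hiro then computes K = A^b mod p = 39^18 mod 89.
39^1 ≡ 39 (mod 89)
39^2 = (39^1)^2 ≡ 39^2 = 1521 ≡ 8 (mod 89)
39^4 = (39^2)^2 ≡ 8^2 = 64 ≡ 64 (mod 89)
39^8 = (39^4)^2 ≡ 64^2 = 4096 ≡ 2 (mod 89)
39^16 = (39^8)^2 ≡ 2^2 = 4 ≡ 4 (mod 89)
39^18 = 39^16 · 39^2 ≡ 4 · 8 ≡ 32 (mod 89).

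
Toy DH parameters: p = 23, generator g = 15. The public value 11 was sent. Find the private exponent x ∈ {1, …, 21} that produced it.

7

Try successive powers of 15 modulo 23:
15^1 ≡ 15
15^2 ≡ 18
15^3 ≡ 17
15^4 ≡ 2
15^5 ≡ 7
15^6 ≡ 13
15^7 ≡ 11
Found: x = 7.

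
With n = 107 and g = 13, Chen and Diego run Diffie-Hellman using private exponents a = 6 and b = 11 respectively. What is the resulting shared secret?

Diego sends B = g^b mod n = 13^11 mod 107.
13^1 ≡ 13 (mod 107)
13^2 = (13^1)^2 ≡ 13^2 = 169 ≡ 62 (mod 107)
13^4 = (13^2)^2 ≡ 62^2 = 3844 ≡ 99 (mod 107)
13^8 = (13^4)^2 ≡ 99^2 = 9801 ≡ 64 (mod 107)
13^11 = 13^8 · 13^2 · 13^1 ≡ 64 · 62 · 13 ≡ 10 (mod 107).
So B = 10. Chen then computes K = B^a mod n = 10^6 mod 107.
10^1 ≡ 10 (mod 107)
10^2 = (10^1)^2 ≡ 10^2 = 100 ≡ 100 (mod 107)
10^4 = (10^2)^2 ≡ 100^2 = 10000 ≡ 49 (mod 107)
10^6 = 10^4 · 10^2 ≡ 49 · 100 ≡ 85 (mod 107).

85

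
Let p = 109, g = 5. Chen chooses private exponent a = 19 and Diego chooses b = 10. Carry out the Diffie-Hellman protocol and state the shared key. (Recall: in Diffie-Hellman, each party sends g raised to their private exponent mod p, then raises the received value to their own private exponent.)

Chen sends A = g^a mod p = 5^19 mod 109.
5^1 ≡ 5 (mod 109)
5^2 = (5^1)^2 ≡ 5^2 = 25 ≡ 25 (mod 109)
5^4 = (5^2)^2 ≡ 25^2 = 625 ≡ 80 (mod 109)
5^8 = (5^4)^2 ≡ 80^2 = 6400 ≡ 78 (mod 109)
5^16 = (5^8)^2 ≡ 78^2 = 6084 ≡ 89 (mod 109)
5^19 = 5^16 · 5^2 · 5^1 ≡ 89 · 25 · 5 ≡ 7 (mod 109).
So A = 7. Diego then computes K = A^b mod p = 7^10 mod 109.
7^1 ≡ 7 (mod 109)
7^2 = (7^1)^2 ≡ 7^2 = 49 ≡ 49 (mod 109)
7^4 = (7^2)^2 ≡ 49^2 = 2401 ≡ 3 (mod 109)
7^8 = (7^4)^2 ≡ 3^2 = 9 ≡ 9 (mod 109)
7^10 = 7^8 · 7^2 ≡ 9 · 49 ≡ 5 (mod 109).

5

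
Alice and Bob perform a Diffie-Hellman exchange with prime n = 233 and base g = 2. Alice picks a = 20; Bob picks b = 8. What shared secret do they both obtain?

148

Alice sends A = g^a mod n = 2^20 mod 233.
2^1 ≡ 2 (mod 233)
2^2 = (2^1)^2 ≡ 2^2 = 4 ≡ 4 (mod 233)
2^4 = (2^2)^2 ≡ 4^2 = 16 ≡ 16 (mod 233)
2^8 = (2^4)^2 ≡ 16^2 = 256 ≡ 23 (mod 233)
2^16 = (2^8)^2 ≡ 23^2 = 529 ≡ 63 (mod 233)
2^20 = 2^16 · 2^4 ≡ 63 · 16 ≡ 76 (mod 233).
So A = 76. Bob then computes K = A^b mod n = 76^8 mod 233.
76^1 ≡ 76 (mod 233)
76^2 = (76^1)^2 ≡ 76^2 = 5776 ≡ 184 (mod 233)
76^4 = (76^2)^2 ≡ 184^2 = 33856 ≡ 71 (mod 233)
76^8 = (76^4)^2 ≡ 71^2 = 5041 ≡ 148 (mod 233)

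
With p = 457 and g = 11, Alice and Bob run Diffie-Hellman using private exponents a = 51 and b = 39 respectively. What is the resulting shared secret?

Alice sends A = g^a mod p = 11^51 mod 457.
11^1 ≡ 11 (mod 457)
11^2 = (11^1)^2 ≡ 11^2 = 121 ≡ 121 (mod 457)
11^4 = (11^2)^2 ≡ 121^2 = 14641 ≡ 17 (mod 457)
11^8 = (11^4)^2 ≡ 17^2 = 289 ≡ 289 (mod 457)
11^16 = (11^8)^2 ≡ 289^2 = 83521 ≡ 347 (mod 457)
11^32 = (11^16)^2 ≡ 347^2 = 120409 ≡ 218 (mod 457)
11^51 = 11^32 · 11^16 · 11^2 · 11^1 ≡ 218 · 347 · 121 · 11 ≡ 414 (mod 457).
So A = 414. Bob then computes K = A^b mod p = 414^39 mod 457.
414^1 ≡ 414 (mod 457)
414^2 = (414^1)^2 ≡ 414^2 = 171396 ≡ 21 (mod 457)
414^4 = (414^2)^2 ≡ 21^2 = 441 ≡ 441 (mod 457)
414^8 = (414^4)^2 ≡ 441^2 = 194481 ≡ 256 (mod 457)
414^16 = (414^8)^2 ≡ 256^2 = 65536 ≡ 185 (mod 457)
414^32 = (414^16)^2 ≡ 185^2 = 34225 ≡ 407 (mod 457)
414^39 = 414^32 · 414^4 · 414^2 · 414^1 ≡ 407 · 441 · 21 · 414 ≡ 117 (mod 457).

117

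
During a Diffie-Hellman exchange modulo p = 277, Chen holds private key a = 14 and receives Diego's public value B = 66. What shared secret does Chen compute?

203

Shared key K = 66^14 mod 277.
66^1 ≡ 66 (mod 277)
66^2 = (66^1)^2 ≡ 66^2 = 4356 ≡ 201 (mod 277)
66^4 = (66^2)^2 ≡ 201^2 = 40401 ≡ 236 (mod 277)
66^8 = (66^4)^2 ≡ 236^2 = 55696 ≡ 19 (mod 277)
66^14 = 66^8 · 66^4 · 66^2 ≡ 19 · 236 · 201 ≡ 203 (mod 277).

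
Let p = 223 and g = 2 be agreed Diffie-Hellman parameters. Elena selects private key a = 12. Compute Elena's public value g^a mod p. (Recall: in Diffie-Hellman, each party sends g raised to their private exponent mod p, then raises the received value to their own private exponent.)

Public value = 2^12 mod 223.
2^1 ≡ 2 (mod 223)
2^2 = (2^1)^2 ≡ 2^2 = 4 ≡ 4 (mod 223)
2^4 = (2^2)^2 ≡ 4^2 = 16 ≡ 16 (mod 223)
2^8 = (2^4)^2 ≡ 16^2 = 256 ≡ 33 (mod 223)
2^12 = 2^8 · 2^4 ≡ 33 · 16 ≡ 82 (mod 223).

82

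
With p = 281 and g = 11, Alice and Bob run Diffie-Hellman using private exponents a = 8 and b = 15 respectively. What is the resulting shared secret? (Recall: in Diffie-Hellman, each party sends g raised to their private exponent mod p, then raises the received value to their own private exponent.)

109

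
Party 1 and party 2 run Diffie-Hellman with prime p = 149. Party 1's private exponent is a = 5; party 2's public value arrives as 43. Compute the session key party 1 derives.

Shared key K = 43^5 mod 149.
43^1 ≡ 43 (mod 149)
43^2 = (43^1)^2 ≡ 43^2 = 1849 ≡ 61 (mod 149)
43^4 = (43^2)^2 ≡ 61^2 = 3721 ≡ 145 (mod 149)
43^5 = 43^4 · 43^1 ≡ 145 · 43 ≡ 126 (mod 149).

126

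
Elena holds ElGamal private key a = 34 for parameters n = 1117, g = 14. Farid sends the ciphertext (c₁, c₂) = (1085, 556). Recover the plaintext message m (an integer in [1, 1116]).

Shared mask s = c₁^a mod n = 1085^34 mod 1117.
1085^1 ≡ 1085 (mod 1117)
1085^2 = (1085^1)^2 ≡ 1085^2 = 1177225 ≡ 1024 (mod 1117)
1085^4 = (1085^2)^2 ≡ 1024^2 = 1048576 ≡ 830 (mod 1117)
1085^8 = (1085^4)^2 ≡ 830^2 = 688900 ≡ 828 (mod 1117)
1085^16 = (1085^8)^2 ≡ 828^2 = 685584 ≡ 863 (mod 1117)
1085^32 = (1085^16)^2 ≡ 863^2 = 744769 ≡ 847 (mod 1117)
1085^34 = 1085^32 · 1085^2 ≡ 847 · 1024 ≡ 536 (mod 1117).
So s = 536; s⁻¹ ≡ 273 (mod 1117).
m = c₂ · s⁻¹ mod 1117 = 556 · 273 mod 1117 = 993.

993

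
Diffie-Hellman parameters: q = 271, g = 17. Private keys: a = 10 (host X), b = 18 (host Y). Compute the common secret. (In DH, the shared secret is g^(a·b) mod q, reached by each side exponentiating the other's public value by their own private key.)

Host X sends A = g^a mod q = 17^10 mod 271.
17^1 ≡ 17 (mod 271)
17^2 = (17^1)^2 ≡ 17^2 = 289 ≡ 18 (mod 271)
17^4 = (17^2)^2 ≡ 18^2 = 324 ≡ 53 (mod 271)
17^8 = (17^4)^2 ≡ 53^2 = 2809 ≡ 99 (mod 271)
17^10 = 17^8 · 17^2 ≡ 99 · 18 ≡ 156 (mod 271).
So A = 156. Host Y then computes K = A^b mod q = 156^18 mod 271.
156^1 ≡ 156 (mod 271)
156^2 = (156^1)^2 ≡ 156^2 = 24336 ≡ 217 (mod 271)
156^4 = (156^2)^2 ≡ 217^2 = 47089 ≡ 206 (mod 271)
156^8 = (156^4)^2 ≡ 206^2 = 42436 ≡ 160 (mod 271)
156^16 = (156^8)^2 ≡ 160^2 = 25600 ≡ 126 (mod 271)
156^18 = 156^16 · 156^2 ≡ 126 · 217 ≡ 242 (mod 271).

242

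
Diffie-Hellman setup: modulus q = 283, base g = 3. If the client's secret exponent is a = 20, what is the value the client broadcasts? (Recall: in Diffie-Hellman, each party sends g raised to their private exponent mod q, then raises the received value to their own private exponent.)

Public value = 3^20 mod 283.
3^1 ≡ 3 (mod 283)
3^2 = (3^1)^2 ≡ 3^2 = 9 ≡ 9 (mod 283)
3^4 = (3^2)^2 ≡ 9^2 = 81 ≡ 81 (mod 283)
3^8 = (3^4)^2 ≡ 81^2 = 6561 ≡ 52 (mod 283)
3^16 = (3^8)^2 ≡ 52^2 = 2704 ≡ 157 (mod 283)
3^20 = 3^16 · 3^4 ≡ 157 · 81 ≡ 265 (mod 283).

265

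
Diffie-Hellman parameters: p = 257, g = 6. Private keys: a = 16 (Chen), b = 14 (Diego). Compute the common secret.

253

Chen sends A = g^a mod p = 6^16 mod 257.
6^1 ≡ 6 (mod 257)
6^2 = (6^1)^2 ≡ 6^2 = 36 ≡ 36 (mod 257)
6^4 = (6^2)^2 ≡ 36^2 = 1296 ≡ 11 (mod 257)
6^8 = (6^4)^2 ≡ 11^2 = 121 ≡ 121 (mod 257)
6^16 = (6^8)^2 ≡ 121^2 = 14641 ≡ 249 (mod 257)
So A = 249. Diego then computes K = A^b mod p = 249^14 mod 257.
249^1 ≡ 249 (mod 257)
249^2 = (249^1)^2 ≡ 249^2 = 62001 ≡ 64 (mod 257)
249^4 = (249^2)^2 ≡ 64^2 = 4096 ≡ 241 (mod 257)
249^8 = (249^4)^2 ≡ 241^2 = 58081 ≡ 256 (mod 257)
249^14 = 249^8 · 249^4 · 249^2 ≡ 256 · 241 · 64 ≡ 253 (mod 257).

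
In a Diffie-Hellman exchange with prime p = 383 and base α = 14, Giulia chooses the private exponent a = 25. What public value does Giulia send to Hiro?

Public value = 14^25 mod 383.
14^1 ≡ 14 (mod 383)
14^2 = (14^1)^2 ≡ 14^2 = 196 ≡ 196 (mod 383)
14^4 = (14^2)^2 ≡ 196^2 = 38416 ≡ 116 (mod 383)
14^8 = (14^4)^2 ≡ 116^2 = 13456 ≡ 51 (mod 383)
14^16 = (14^8)^2 ≡ 51^2 = 2601 ≡ 303 (mod 383)
14^25 = 14^16 · 14^8 · 14^1 ≡ 303 · 51 · 14 ≡ 330 (mod 383).

330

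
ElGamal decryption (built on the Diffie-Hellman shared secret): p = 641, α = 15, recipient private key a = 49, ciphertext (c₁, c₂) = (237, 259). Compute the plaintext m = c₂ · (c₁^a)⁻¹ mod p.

168

Shared mask s = c₁^a mod p = 237^49 mod 641.
237^1 ≡ 237 (mod 641)
237^2 = (237^1)^2 ≡ 237^2 = 56169 ≡ 402 (mod 641)
237^4 = (237^2)^2 ≡ 402^2 = 161604 ≡ 72 (mod 641)
237^8 = (237^4)^2 ≡ 72^2 = 5184 ≡ 56 (mod 641)
237^16 = (237^8)^2 ≡ 56^2 = 3136 ≡ 572 (mod 641)
237^32 = (237^16)^2 ≡ 572^2 = 327184 ≡ 274 (mod 641)
237^49 = 237^32 · 237^16 · 237^1 ≡ 274 · 572 · 237 ≡ 509 (mod 641).
So s = 509; s⁻¹ ≡ 607 (mod 641).
m = c₂ · s⁻¹ mod 641 = 259 · 607 mod 641 = 168.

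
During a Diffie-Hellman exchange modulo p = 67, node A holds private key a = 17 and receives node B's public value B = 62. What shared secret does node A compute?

Shared key K = 62^17 mod 67.
62^1 ≡ 62 (mod 67)
62^2 = (62^1)^2 ≡ 62^2 = 3844 ≡ 25 (mod 67)
62^4 = (62^2)^2 ≡ 25^2 = 625 ≡ 22 (mod 67)
62^8 = (62^4)^2 ≡ 22^2 = 484 ≡ 15 (mod 67)
62^16 = (62^8)^2 ≡ 15^2 = 225 ≡ 24 (mod 67)
62^17 = 62^16 · 62^1 ≡ 24 · 62 ≡ 14 (mod 67).

14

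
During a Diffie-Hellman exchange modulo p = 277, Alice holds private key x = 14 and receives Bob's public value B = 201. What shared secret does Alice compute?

213

Shared key K = 201^14 mod 277.
201^1 ≡ 201 (mod 277)
201^2 = (201^1)^2 ≡ 201^2 = 40401 ≡ 236 (mod 277)
201^4 = (201^2)^2 ≡ 236^2 = 55696 ≡ 19 (mod 277)
201^8 = (201^4)^2 ≡ 19^2 = 361 ≡ 84 (mod 277)
201^14 = 201^8 · 201^4 · 201^2 ≡ 84 · 19 · 236 ≡ 213 (mod 277).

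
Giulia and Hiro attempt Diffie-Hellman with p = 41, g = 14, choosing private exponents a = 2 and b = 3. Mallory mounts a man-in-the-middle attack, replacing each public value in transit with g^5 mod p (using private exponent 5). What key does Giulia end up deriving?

Giulia receives Mallory's public value M = 14^5 mod 41 instead of the honest one.
14^1 ≡ 14 (mod 41)
14^2 = (14^1)^2 ≡ 14^2 = 196 ≡ 32 (mod 41)
14^4 = (14^2)^2 ≡ 32^2 = 1024 ≡ 40 (mod 41)
14^5 = 14^4 · 14^1 ≡ 40 · 14 ≡ 27 (mod 41).
So M = 27. Giulia computes K = M^2 mod 41.
27^1 ≡ 27 (mod 41)
27^2 = (27^1)^2 ≡ 27^2 = 729 ≡ 32 (mod 41)

32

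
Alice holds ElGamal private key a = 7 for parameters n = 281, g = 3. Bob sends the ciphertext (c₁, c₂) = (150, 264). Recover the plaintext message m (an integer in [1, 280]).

Shared mask s = c₁^a mod n = 150^7 mod 281.
150^1 ≡ 150 (mod 281)
150^2 = (150^1)^2 ≡ 150^2 = 22500 ≡ 20 (mod 281)
150^4 = (150^2)^2 ≡ 20^2 = 400 ≡ 119 (mod 281)
150^7 = 150^4 · 150^2 · 150^1 ≡ 119 · 20 · 150 ≡ 130 (mod 281).
So s = 130; s⁻¹ ≡ 214 (mod 281).
m = c₂ · s⁻¹ mod 281 = 264 · 214 mod 281 = 15.

15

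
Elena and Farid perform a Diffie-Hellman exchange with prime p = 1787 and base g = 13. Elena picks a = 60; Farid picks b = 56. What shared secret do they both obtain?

1755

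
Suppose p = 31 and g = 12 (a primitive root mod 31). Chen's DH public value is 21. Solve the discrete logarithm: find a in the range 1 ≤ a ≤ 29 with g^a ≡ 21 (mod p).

11

Try successive powers of 12 modulo 31:
12^1 ≡ 12
12^2 ≡ 20
12^3 ≡ 23
12^4 ≡ 28
12^5 ≡ 26
12^6 ≡ 2
12^7 ≡ 24
12^8 ≡ 9
12^9 ≡ 15
12^10 ≡ 25
12^11 ≡ 21
Found: a = 11.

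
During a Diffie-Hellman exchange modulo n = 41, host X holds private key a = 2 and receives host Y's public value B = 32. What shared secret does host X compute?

40

Shared key K = 32^2 mod 41.
32^1 ≡ 32 (mod 41)
32^2 = (32^1)^2 ≡ 32^2 = 1024 ≡ 40 (mod 41)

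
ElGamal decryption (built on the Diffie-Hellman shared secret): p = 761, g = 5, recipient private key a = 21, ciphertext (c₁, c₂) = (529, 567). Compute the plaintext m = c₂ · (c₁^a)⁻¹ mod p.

Shared mask s = c₁^a mod p = 529^21 mod 761.
529^1 ≡ 529 (mod 761)
529^2 = (529^1)^2 ≡ 529^2 = 279841 ≡ 554 (mod 761)
529^4 = (529^2)^2 ≡ 554^2 = 306916 ≡ 233 (mod 761)
529^8 = (529^4)^2 ≡ 233^2 = 54289 ≡ 258 (mod 761)
529^16 = (529^8)^2 ≡ 258^2 = 66564 ≡ 357 (mod 761)
529^21 = 529^16 · 529^4 · 529^1 ≡ 357 · 233 · 529 ≡ 207 (mod 761).
So s = 207; s⁻¹ ≡ 125 (mod 761).
m = c₂ · s⁻¹ mod 761 = 567 · 125 mod 761 = 102.

102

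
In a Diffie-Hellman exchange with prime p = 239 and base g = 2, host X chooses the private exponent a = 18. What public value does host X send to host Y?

Public value = 2^18 (mod 239).
2^1 ≡ 2 (mod 239)
2^2 = (2^1)^2 ≡ 2^2 = 4 ≡ 4 (mod 239)
2^4 = (2^2)^2 ≡ 4^2 = 16 ≡ 16 (mod 239)
2^8 = (2^4)^2 ≡ 16^2 = 256 ≡ 17 (mod 239)
2^16 = (2^8)^2 ≡ 17^2 = 289 ≡ 50 (mod 239)
2^18 = 2^16 · 2^2 ≡ 50 · 4 ≡ 200 (mod 239).

200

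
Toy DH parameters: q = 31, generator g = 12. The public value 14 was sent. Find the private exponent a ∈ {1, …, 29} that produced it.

28

Try successive powers of 12 modulo 31:
12^1 ≡ 12
12^2 ≡ 20
12^3 ≡ 23
12^4 ≡ 28
12^5 ≡ 26
12^6 ≡ 2
12^7 ≡ 24
12^8 ≡ 9
12^9 ≡ 15
12^10 ≡ 25
12^11 ≡ 21
12^12 ≡ 4
12^13 ≡ 17
12^14 ≡ 18
12^15 ≡ 30
12^16 ≡ 19
12^17 ≡ 11
12^18 ≡ 8
12^19 ≡ 3
12^20 ≡ 5
12^21 ≡ 29
12^22 ≡ 7
12^23 ≡ 22
12^24 ≡ 16
12^25 ≡ 6
12^26 ≡ 10
12^27 ≡ 27
12^28 ≡ 14
Found: a = 28.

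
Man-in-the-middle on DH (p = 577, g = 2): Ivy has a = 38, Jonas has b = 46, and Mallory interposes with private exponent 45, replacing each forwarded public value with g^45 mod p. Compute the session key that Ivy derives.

425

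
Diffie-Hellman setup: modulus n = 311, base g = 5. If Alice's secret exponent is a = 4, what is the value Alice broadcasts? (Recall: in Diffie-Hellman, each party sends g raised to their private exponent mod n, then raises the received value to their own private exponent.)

Public value = 5^4 (mod 311).
5^1 ≡ 5 (mod 311)
5^2 = (5^1)^2 ≡ 5^2 = 25 ≡ 25 (mod 311)
5^4 = (5^2)^2 ≡ 25^2 = 625 ≡ 3 (mod 311)

3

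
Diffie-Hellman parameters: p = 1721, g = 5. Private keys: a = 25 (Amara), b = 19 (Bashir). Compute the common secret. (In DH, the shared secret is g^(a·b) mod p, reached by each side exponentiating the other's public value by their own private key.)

402

Amara sends A = g^a mod p = 5^25 mod 1721.
5^1 ≡ 5 (mod 1721)
5^2 = (5^1)^2 ≡ 5^2 = 25 ≡ 25 (mod 1721)
5^4 = (5^2)^2 ≡ 25^2 = 625 ≡ 625 (mod 1721)
5^8 = (5^4)^2 ≡ 625^2 = 390625 ≡ 1679 (mod 1721)
5^16 = (5^8)^2 ≡ 1679^2 = 2819041 ≡ 43 (mod 1721)
5^25 = 5^16 · 5^8 · 5^1 ≡ 43 · 1679 · 5 ≡ 1296 (mod 1721).
So A = 1296. Bashir then computes K = A^b mod p = 1296^19 mod 1721.
1296^1 ≡ 1296 (mod 1721)
1296^2 = (1296^1)^2 ≡ 1296^2 = 1679616 ≡ 1641 (mod 1721)
1296^4 = (1296^2)^2 ≡ 1641^2 = 2692881 ≡ 1237 (mod 1721)
1296^8 = (1296^4)^2 ≡ 1237^2 = 1530169 ≡ 200 (mod 1721)
1296^16 = (1296^8)^2 ≡ 200^2 = 40000 ≡ 417 (mod 1721)
1296^19 = 1296^16 · 1296^2 · 1296^1 ≡ 417 · 1641 · 1296 ≡ 402 (mod 1721).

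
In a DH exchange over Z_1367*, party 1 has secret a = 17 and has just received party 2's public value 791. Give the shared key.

844

Shared key K = 791^17 mod 1367.
791^1 ≡ 791 (mod 1367)
791^2 = (791^1)^2 ≡ 791^2 = 625681 ≡ 962 (mod 1367)
791^4 = (791^2)^2 ≡ 962^2 = 925444 ≡ 1352 (mod 1367)
791^8 = (791^4)^2 ≡ 1352^2 = 1827904 ≡ 225 (mod 1367)
791^16 = (791^8)^2 ≡ 225^2 = 50625 ≡ 46 (mod 1367)
791^17 = 791^16 · 791^1 ≡ 46 · 791 ≡ 844 (mod 1367).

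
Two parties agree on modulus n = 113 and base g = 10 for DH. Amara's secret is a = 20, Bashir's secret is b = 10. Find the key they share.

64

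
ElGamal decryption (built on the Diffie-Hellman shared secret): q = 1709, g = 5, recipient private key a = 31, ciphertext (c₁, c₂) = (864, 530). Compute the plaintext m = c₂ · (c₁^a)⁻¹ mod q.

Shared mask s = c₁^a mod q = 864^31 mod 1709.
864^1 ≡ 864 (mod 1709)
864^2 = (864^1)^2 ≡ 864^2 = 746496 ≡ 1372 (mod 1709)
864^4 = (864^2)^2 ≡ 1372^2 = 1882384 ≡ 775 (mod 1709)
864^8 = (864^4)^2 ≡ 775^2 = 600625 ≡ 766 (mod 1709)
864^16 = (864^8)^2 ≡ 766^2 = 586756 ≡ 569 (mod 1709)
864^31 = 864^16 · 864^8 · 864^4 · 864^2 · 864^1 ≡ 569 · 766 · 775 · 1372 · 864 ≡ 80 (mod 1709).
So s = 80; s⁻¹ ≡ 235 (mod 1709).
m = c₂ · s⁻¹ mod 1709 = 530 · 235 mod 1709 = 1502.

1502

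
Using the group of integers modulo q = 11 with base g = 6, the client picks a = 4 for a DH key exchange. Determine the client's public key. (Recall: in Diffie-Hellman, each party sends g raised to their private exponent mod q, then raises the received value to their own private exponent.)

9

Public value = 6^4 mod 11.
6^1 ≡ 6 (mod 11)
6^2 = (6^1)^2 ≡ 6^2 = 36 ≡ 3 (mod 11)
6^4 = (6^2)^2 ≡ 3^2 = 9 ≡ 9 (mod 11)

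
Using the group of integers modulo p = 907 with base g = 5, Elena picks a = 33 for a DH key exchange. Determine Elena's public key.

Public value = 5^33 mod 907.
5^1 ≡ 5 (mod 907)
5^2 = (5^1)^2 ≡ 5^2 = 25 ≡ 25 (mod 907)
5^4 = (5^2)^2 ≡ 25^2 = 625 ≡ 625 (mod 907)
5^8 = (5^4)^2 ≡ 625^2 = 390625 ≡ 615 (mod 907)
5^16 = (5^8)^2 ≡ 615^2 = 378225 ≡ 6 (mod 907)
5^32 = (5^16)^2 ≡ 6^2 = 36 ≡ 36 (mod 907)
5^33 = 5^32 · 5^1 ≡ 36 · 5 ≡ 180 (mod 907).

180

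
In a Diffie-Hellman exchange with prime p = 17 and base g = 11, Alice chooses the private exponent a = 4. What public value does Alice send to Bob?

4

Public value = 11^4 mod 17.
11^1 ≡ 11 (mod 17)
11^2 = (11^1)^2 ≡ 11^2 = 121 ≡ 2 (mod 17)
11^4 = (11^2)^2 ≡ 2^2 = 4 ≡ 4 (mod 17)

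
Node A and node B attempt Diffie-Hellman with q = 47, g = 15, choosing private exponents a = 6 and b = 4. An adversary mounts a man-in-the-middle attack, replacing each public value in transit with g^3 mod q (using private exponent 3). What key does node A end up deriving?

12

Node A receives an adversary's public value M = 15^3 mod 47 instead of the honest one.
15^1 ≡ 15 (mod 47)
15^2 = (15^1)^2 ≡ 15^2 = 225 ≡ 37 (mod 47)
15^3 = 15^2 · 15^1 ≡ 37 · 15 ≡ 38 (mod 47).
So M = 38. Node A computes K = M^6 mod 47.
38^1 ≡ 38 (mod 47)
38^2 = (38^1)^2 ≡ 38^2 = 1444 ≡ 34 (mod 47)
38^4 = (38^2)^2 ≡ 34^2 = 1156 ≡ 28 (mod 47)
38^6 = 38^4 · 38^2 ≡ 28 · 34 ≡ 12 (mod 47).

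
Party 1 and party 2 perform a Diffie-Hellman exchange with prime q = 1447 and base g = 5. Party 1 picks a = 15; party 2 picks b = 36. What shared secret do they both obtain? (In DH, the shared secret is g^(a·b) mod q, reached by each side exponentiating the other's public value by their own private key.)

1018

Party 1 sends A = g^a mod q = 5^15 mod 1447.
5^1 ≡ 5 (mod 1447)
5^2 = (5^1)^2 ≡ 5^2 = 25 ≡ 25 (mod 1447)
5^4 = (5^2)^2 ≡ 25^2 = 625 ≡ 625 (mod 1447)
5^8 = (5^4)^2 ≡ 625^2 = 390625 ≡ 1382 (mod 1447)
5^15 = 5^8 · 5^4 · 5^2 · 5^1 ≡ 1382 · 625 · 25 · 5 ≡ 845 (mod 1447).
So A = 845. Party 2 then computes K = A^b mod q = 845^36 mod 1447.
845^1 ≡ 845 (mod 1447)
845^2 = (845^1)^2 ≡ 845^2 = 714025 ≡ 654 (mod 1447)
845^4 = (845^2)^2 ≡ 654^2 = 427716 ≡ 851 (mod 1447)
845^8 = (845^4)^2 ≡ 851^2 = 724201 ≡ 701 (mod 1447)
845^16 = (845^8)^2 ≡ 701^2 = 491401 ≡ 868 (mod 1447)
845^32 = (845^16)^2 ≡ 868^2 = 753424 ≡ 984 (mod 1447)
845^36 = 845^32 · 845^4 ≡ 984 · 851 ≡ 1018 (mod 1447).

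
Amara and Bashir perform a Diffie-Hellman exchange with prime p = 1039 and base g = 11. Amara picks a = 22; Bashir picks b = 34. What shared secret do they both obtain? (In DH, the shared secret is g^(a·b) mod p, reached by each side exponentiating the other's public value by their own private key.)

Bashir sends B = g^b mod p = 11^34 mod 1039.
11^1 ≡ 11 (mod 1039)
11^2 = (11^1)^2 ≡ 11^2 = 121 ≡ 121 (mod 1039)
11^4 = (11^2)^2 ≡ 121^2 = 14641 ≡ 95 (mod 1039)
11^8 = (11^4)^2 ≡ 95^2 = 9025 ≡ 713 (mod 1039)
11^16 = (11^8)^2 ≡ 713^2 = 508369 ≡ 298 (mod 1039)
11^32 = (11^16)^2 ≡ 298^2 = 88804 ≡ 489 (mod 1039)
11^34 = 11^32 · 11^2 ≡ 489 · 121 ≡ 985 (mod 1039).
So B = 985. Amara then computes K = B^a mod p = 985^22 mod 1039.
985^1 ≡ 985 (mod 1039)
985^2 = (985^1)^2 ≡ 985^2 = 970225 ≡ 838 (mod 1039)
985^4 = (985^2)^2 ≡ 838^2 = 702244 ≡ 919 (mod 1039)
985^8 = (985^4)^2 ≡ 919^2 = 844561 ≡ 893 (mod 1039)
985^16 = (985^8)^2 ≡ 893^2 = 797449 ≡ 536 (mod 1039)
985^22 = 985^16 · 985^4 · 985^2 ≡ 536 · 919 · 838 ≡ 43 (mod 1039).

43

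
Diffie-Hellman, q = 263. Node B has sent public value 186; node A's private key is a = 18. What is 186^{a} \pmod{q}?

Shared key K = 186^18 mod 263.
186^1 ≡ 186 (mod 263)
186^2 = (186^1)^2 ≡ 186^2 = 34596 ≡ 143 (mod 263)
186^4 = (186^2)^2 ≡ 143^2 = 20449 ≡ 198 (mod 263)
186^8 = (186^4)^2 ≡ 198^2 = 39204 ≡ 17 (mod 263)
186^16 = (186^8)^2 ≡ 17^2 = 289 ≡ 26 (mod 263)
186^18 = 186^16 · 186^2 ≡ 26 · 143 ≡ 36 (mod 263).

36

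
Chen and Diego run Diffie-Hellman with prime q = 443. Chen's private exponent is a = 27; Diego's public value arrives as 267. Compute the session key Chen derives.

428

Shared key K = 267^27 mod 443.
267^1 ≡ 267 (mod 443)
267^2 = (267^1)^2 ≡ 267^2 = 71289 ≡ 409 (mod 443)
267^4 = (267^2)^2 ≡ 409^2 = 167281 ≡ 270 (mod 443)
267^8 = (267^4)^2 ≡ 270^2 = 72900 ≡ 248 (mod 443)
267^16 = (267^8)^2 ≡ 248^2 = 61504 ≡ 370 (mod 443)
267^27 = 267^16 · 267^8 · 267^2 · 267^1 ≡ 370 · 248 · 409 · 267 ≡ 428 (mod 443).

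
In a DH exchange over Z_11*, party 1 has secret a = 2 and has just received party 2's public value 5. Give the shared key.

3

Shared key K = 5^2 mod 11.
5^1 ≡ 5 (mod 11)
5^2 = (5^1)^2 ≡ 5^2 = 25 ≡ 3 (mod 11)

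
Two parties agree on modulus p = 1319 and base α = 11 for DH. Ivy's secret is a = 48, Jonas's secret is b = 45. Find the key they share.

1181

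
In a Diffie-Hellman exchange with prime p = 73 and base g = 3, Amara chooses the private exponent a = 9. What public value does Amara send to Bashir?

Public value = 3^9 (mod 73).
3^1 ≡ 3 (mod 73)
3^2 = (3^1)^2 ≡ 3^2 = 9 ≡ 9 (mod 73)
3^4 = (3^2)^2 ≡ 9^2 = 81 ≡ 8 (mod 73)
3^8 = (3^4)^2 ≡ 8^2 = 64 ≡ 64 (mod 73)
3^9 = 3^8 · 3^1 ≡ 64 · 3 ≡ 46 (mod 73).

46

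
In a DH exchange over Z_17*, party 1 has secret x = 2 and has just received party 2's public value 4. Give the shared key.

16

Shared key K = 4^2 mod 17.
4^1 ≡ 4 (mod 17)
4^2 = (4^1)^2 ≡ 4^2 = 16 ≡ 16 (mod 17)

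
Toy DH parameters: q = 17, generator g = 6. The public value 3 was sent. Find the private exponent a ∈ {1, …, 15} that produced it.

15

Try successive powers of 6 modulo 17:
6^1 ≡ 6
6^2 ≡ 2
6^3 ≡ 12
6^4 ≡ 4
6^5 ≡ 7
6^6 ≡ 8
6^7 ≡ 14
6^8 ≡ 16
6^9 ≡ 11
6^10 ≡ 15
6^11 ≡ 5
6^12 ≡ 13
6^13 ≡ 10
6^14 ≡ 9
6^15 ≡ 3
Found: a = 15.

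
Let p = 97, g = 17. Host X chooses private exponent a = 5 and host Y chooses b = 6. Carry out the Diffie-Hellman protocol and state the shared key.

Host Y sends B = g^b mod p = 17^6 mod 97.
17^1 ≡ 17 (mod 97)
17^2 = (17^1)^2 ≡ 17^2 = 289 ≡ 95 (mod 97)
17^4 = (17^2)^2 ≡ 95^2 = 9025 ≡ 4 (mod 97)
17^6 = 17^4 · 17^2 ≡ 4 · 95 ≡ 89 (mod 97).
So B = 89. Host X then computes K = B^a mod p = 89^5 mod 97.
89^1 ≡ 89 (mod 97)
89^2 = (89^1)^2 ≡ 89^2 = 7921 ≡ 64 (mod 97)
89^4 = (89^2)^2 ≡ 64^2 = 4096 ≡ 22 (mod 97)
89^5 = 89^4 · 89^1 ≡ 22 · 89 ≡ 18 (mod 97).

18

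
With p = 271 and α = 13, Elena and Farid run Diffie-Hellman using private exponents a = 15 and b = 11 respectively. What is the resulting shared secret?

29

Elena sends A = α^a mod p = 13^15 mod 271.
13^1 ≡ 13 (mod 271)
13^2 = (13^1)^2 ≡ 13^2 = 169 ≡ 169 (mod 271)
13^4 = (13^2)^2 ≡ 169^2 = 28561 ≡ 106 (mod 271)
13^8 = (13^4)^2 ≡ 106^2 = 11236 ≡ 125 (mod 271)
13^15 = 13^8 · 13^4 · 13^2 · 13^1 ≡ 125 · 106 · 169 · 13 ≡ 243 (mod 271).
So A = 243. Farid then computes K = A^b mod p = 243^11 mod 271.
243^1 ≡ 243 (mod 271)
243^2 = (243^1)^2 ≡ 243^2 = 59049 ≡ 242 (mod 271)
243^4 = (243^2)^2 ≡ 242^2 = 58564 ≡ 28 (mod 271)
243^8 = (243^4)^2 ≡ 28^2 = 784 ≡ 242 (mod 271)
243^11 = 243^8 · 243^2 · 243^1 ≡ 242 · 242 · 243 ≡ 29 (mod 271).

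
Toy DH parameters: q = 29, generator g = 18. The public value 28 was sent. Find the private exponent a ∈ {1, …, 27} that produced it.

Try successive powers of 18 modulo 29:
18^1 ≡ 18
18^2 ≡ 5
18^3 ≡ 3
18^4 ≡ 25
18^5 ≡ 15
18^6 ≡ 9
18^7 ≡ 17
18^8 ≡ 16
18^9 ≡ 27
18^10 ≡ 22
18^11 ≡ 19
18^12 ≡ 23
18^13 ≡ 8
18^14 ≡ 28
Found: a = 14.

14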